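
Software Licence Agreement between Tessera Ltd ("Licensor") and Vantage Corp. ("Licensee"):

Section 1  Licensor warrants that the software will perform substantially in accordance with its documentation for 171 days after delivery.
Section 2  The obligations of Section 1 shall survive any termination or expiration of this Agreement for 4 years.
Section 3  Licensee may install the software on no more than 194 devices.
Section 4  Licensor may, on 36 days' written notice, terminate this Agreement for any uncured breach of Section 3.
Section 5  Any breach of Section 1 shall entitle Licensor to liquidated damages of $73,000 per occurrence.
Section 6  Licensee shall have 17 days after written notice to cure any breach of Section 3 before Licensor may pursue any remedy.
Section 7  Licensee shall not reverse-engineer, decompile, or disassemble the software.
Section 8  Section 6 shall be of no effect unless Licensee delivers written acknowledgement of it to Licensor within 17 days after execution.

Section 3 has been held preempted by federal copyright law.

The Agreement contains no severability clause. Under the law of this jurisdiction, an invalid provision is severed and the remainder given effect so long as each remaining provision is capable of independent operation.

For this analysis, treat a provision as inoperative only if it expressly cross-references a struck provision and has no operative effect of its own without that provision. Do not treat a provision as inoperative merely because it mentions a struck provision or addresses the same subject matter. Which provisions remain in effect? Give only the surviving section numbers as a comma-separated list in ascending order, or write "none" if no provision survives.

1, 2, 5, 7

Section 3 is struck. The only function of Section 4 is the termination right for breach of Section 3, so it cannot stand once Section 3 is removed. Section 6 has no operative effect of its own apart from Section 3 and is therefore inoperative. The only function of Section 8 is the acknowledgement condition for Section 6, so it cannot stand once Section 6 is removed. With no severability clause, the stated default rule severs what cannot stand and enforces each remaining provision that can operate on its own. Section 1, Section 2, Section 5, and Section 7 remain in effect.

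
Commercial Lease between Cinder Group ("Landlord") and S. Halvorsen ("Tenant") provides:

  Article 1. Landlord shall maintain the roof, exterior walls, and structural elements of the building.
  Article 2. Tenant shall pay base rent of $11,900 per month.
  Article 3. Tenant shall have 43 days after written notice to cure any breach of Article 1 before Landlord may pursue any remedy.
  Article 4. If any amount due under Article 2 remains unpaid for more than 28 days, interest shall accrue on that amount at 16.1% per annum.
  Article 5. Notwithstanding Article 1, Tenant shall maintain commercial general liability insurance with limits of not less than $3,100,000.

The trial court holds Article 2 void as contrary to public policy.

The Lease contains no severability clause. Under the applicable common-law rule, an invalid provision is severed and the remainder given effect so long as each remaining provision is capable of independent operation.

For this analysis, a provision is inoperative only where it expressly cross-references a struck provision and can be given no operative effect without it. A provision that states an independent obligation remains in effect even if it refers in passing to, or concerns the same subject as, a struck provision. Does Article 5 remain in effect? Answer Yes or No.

Yes

Article 2 is struck. Article 4 does nothing except set the default interest on the base rent by reference to Article 2; with Article 2 gone it has no independent effect and is inoperative. Under the stated default rule, only provisions that cannot operate independently fall away; the rest are enforced. That leaves Article 1, Article 3, and Article 5 in effect. Article 5 is among the surviving provisions, so the answer is yes.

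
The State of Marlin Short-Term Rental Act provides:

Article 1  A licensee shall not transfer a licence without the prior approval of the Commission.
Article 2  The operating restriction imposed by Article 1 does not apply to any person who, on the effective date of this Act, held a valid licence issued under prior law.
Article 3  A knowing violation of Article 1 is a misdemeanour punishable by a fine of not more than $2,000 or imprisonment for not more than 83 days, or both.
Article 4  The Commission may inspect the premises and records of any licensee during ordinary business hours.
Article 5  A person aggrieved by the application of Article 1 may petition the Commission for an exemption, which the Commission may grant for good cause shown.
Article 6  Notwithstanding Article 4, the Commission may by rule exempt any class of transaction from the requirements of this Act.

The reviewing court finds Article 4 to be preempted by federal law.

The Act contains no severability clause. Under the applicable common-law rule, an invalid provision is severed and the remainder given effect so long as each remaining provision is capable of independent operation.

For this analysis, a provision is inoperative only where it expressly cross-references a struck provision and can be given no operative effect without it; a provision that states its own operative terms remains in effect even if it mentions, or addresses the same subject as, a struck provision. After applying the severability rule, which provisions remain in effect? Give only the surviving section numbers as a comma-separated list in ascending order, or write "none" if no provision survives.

Article 4 is struck. Article 6 mentions Article 4 but its own obligation stands independently of Article 4, so Article 6 is not affected. Nothing else in the Act is defined by reference to Article 4. Under the stated default rule, only provisions that cannot operate independently fall away; the rest are enforced. The provisions still in force are Article 1, Article 2, Article 3, Article 5, and Article 6.

1, 2, 3, 5, 6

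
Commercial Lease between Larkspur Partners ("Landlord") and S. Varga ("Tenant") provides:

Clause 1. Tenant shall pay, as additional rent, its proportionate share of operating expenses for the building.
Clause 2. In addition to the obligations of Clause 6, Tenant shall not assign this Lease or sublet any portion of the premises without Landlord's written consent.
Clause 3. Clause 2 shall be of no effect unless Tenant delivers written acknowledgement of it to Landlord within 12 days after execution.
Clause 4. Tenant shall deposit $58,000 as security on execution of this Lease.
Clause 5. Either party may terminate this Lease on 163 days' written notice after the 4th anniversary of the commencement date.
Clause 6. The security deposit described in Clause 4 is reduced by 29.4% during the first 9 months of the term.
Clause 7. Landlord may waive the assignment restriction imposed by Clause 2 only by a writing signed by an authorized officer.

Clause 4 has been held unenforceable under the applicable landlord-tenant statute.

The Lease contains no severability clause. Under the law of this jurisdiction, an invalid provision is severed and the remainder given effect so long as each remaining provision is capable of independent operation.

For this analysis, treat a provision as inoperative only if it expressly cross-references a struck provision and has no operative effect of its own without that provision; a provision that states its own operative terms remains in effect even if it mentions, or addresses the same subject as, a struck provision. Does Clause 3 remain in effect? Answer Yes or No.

Clause 4 is struck. The whole of Clause 6 is the introductory reduction to the security deposit, defined by reference to Clause 4, so Clause 6 cannot stand once Clause 4 is removed. Clause 2 mentions Clause 6 but its own obligation stands independently of Clause 6, so Clause 2 is not affected. Under the stated default rule, only provisions that cannot operate independently fall away; the rest are enforced. That leaves Clause 1, Clause 2, Clause 3, Clause 5, and Clause 7 in effect. Clause 3 is among the surviving provisions, so the answer is yes.

Yes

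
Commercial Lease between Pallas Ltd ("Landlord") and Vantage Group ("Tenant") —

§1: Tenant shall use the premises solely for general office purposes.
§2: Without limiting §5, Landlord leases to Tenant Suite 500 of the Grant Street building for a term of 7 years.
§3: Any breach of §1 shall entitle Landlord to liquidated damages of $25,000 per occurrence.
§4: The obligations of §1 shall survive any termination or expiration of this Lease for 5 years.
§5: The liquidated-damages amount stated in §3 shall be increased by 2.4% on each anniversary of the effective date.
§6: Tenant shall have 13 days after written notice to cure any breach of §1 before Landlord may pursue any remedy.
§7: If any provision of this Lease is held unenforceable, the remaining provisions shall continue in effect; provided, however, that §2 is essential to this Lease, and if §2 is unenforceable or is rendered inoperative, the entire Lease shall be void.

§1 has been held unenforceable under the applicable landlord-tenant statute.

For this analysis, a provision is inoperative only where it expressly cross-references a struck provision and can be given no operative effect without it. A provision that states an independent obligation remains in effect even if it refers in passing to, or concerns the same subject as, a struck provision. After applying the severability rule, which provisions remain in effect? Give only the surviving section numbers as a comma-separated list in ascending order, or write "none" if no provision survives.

2, 7

§1 is struck. §3 does nothing except set the liquidated-damages amount by reference to §1; with §1 gone it has no independent effect and is inoperative. The only function of §4 is the survival period for §1, so it cannot stand once §1 is removed. §6 has no operative effect of its own apart from §1 and is therefore inoperative. §5 operates only by reference to §3, so it falls with §3. §2 mentions §5 but its own obligation stands independently of §5, so §2 is not affected. §7 makes §2 an essential term, but §2 is unaffected, so the severability proviso in §7 preserves the remaining provisions. §2 and §7 remain in effect.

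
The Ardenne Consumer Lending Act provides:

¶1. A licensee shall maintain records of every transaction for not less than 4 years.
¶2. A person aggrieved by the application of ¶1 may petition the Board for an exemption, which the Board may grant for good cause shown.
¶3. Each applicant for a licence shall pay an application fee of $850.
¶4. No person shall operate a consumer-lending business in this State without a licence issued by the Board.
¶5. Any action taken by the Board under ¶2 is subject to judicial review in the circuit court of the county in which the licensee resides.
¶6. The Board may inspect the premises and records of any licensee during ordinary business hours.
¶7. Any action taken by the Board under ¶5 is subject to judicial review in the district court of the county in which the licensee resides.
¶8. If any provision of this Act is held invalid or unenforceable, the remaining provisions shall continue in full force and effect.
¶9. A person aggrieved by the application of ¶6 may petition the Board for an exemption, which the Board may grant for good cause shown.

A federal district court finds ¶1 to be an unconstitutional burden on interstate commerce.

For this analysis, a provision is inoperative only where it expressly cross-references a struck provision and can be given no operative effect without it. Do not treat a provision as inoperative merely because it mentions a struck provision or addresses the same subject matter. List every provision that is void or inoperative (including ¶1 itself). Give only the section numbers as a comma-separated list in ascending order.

1, 2, 5, 7

¶1 is struck. ¶2 operates only by reference to ¶1, so it falls with ¶1. ¶5 merely fixes the judicial-review right for ¶2; with ¶2 gone it has nothing to operate on and falls away. ¶7 operates only by reference to ¶5, so it falls with ¶5. Under the severability clause in ¶8, the remaining provisions continue in force. ¶3, ¶4, ¶6, ¶8, and ¶9 remain in effect.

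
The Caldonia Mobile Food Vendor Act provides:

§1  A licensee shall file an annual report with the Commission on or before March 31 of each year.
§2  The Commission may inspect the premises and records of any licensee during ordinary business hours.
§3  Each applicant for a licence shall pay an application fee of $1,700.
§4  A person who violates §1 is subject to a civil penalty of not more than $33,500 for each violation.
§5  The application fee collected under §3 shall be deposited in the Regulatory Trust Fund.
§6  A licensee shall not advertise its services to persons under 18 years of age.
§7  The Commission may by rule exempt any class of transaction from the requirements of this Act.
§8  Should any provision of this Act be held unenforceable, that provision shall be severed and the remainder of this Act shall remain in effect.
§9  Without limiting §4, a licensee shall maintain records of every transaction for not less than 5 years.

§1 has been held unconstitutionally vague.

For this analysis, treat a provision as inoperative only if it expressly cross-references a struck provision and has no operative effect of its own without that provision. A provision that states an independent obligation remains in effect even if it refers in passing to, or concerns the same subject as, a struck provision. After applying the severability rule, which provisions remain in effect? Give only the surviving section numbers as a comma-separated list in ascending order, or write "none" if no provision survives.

2, 3, 5, 6, 7, 8, 9

§1 is struck. §4 merely fixes the civil penalty for violating §1; with §1 gone it has nothing to operate on and falls away. Although §9 refers to §4, its operative terms do not depend on §4, so it remains in effect. §8 is a severability clause and preserves every provision that can still be given independent effect. That leaves §2, §3, §5, §6, §7, §8, and §9 in effect.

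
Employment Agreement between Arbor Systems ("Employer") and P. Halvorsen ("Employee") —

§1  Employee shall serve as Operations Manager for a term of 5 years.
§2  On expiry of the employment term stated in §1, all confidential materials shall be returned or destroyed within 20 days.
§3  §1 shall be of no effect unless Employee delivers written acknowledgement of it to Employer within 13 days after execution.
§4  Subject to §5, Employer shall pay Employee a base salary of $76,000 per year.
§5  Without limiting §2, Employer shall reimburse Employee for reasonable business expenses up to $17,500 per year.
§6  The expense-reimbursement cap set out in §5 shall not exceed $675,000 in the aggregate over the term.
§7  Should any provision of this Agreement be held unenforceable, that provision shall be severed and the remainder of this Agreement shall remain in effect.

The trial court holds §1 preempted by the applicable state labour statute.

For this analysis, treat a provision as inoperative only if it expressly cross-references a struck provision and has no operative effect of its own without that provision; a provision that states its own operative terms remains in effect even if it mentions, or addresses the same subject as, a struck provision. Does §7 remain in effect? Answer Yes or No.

Yes

§1 is struck. §2 merely fixes the return obligation tied to §1; with §1 gone it has nothing to operate on and falls away. The only function of §3 is the acknowledgement condition for §1, so it cannot stand once §1 is removed. §5 mentions §2 but its own obligation stands independently of §2, so §5 is not affected. Under the severability clause in §7, the remaining provisions continue in force. That leaves §4, §5, §6, and §7 in effect. §7 is among the surviving provisions, so the answer is yes.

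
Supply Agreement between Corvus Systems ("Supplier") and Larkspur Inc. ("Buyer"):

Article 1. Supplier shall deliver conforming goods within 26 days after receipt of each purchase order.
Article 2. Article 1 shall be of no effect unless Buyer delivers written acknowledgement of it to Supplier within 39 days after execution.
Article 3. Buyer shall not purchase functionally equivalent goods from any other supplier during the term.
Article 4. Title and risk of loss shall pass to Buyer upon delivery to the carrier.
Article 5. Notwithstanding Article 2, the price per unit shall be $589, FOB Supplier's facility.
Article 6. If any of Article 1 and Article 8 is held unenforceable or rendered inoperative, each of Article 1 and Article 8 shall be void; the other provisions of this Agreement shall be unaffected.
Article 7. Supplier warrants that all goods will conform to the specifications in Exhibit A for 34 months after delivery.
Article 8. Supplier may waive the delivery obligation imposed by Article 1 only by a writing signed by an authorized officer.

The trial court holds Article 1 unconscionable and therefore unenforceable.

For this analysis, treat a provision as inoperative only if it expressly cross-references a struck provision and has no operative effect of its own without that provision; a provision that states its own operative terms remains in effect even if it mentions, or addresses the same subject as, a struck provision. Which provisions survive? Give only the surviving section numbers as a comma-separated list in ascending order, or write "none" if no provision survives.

3, 4, 5, 6, 7

Article 1 is struck. Article 2 has no operative effect of its own apart from Article 1 and is therefore inoperative. The only function of Article 8 is the waiver condition for Article 1, so it cannot stand once Article 1 is removed. Article 5 mentions Article 2 but its own obligation stands independently of Article 2, so Article 5 is not affected. Article 6 declares Article 1 and Article 8 mutually dependent; since one of them has fallen, all of them are of no effect. The remainder continues in force under Article 6. That leaves Article 3, Article 4, Article 5, Article 6, and Article 7 in effect.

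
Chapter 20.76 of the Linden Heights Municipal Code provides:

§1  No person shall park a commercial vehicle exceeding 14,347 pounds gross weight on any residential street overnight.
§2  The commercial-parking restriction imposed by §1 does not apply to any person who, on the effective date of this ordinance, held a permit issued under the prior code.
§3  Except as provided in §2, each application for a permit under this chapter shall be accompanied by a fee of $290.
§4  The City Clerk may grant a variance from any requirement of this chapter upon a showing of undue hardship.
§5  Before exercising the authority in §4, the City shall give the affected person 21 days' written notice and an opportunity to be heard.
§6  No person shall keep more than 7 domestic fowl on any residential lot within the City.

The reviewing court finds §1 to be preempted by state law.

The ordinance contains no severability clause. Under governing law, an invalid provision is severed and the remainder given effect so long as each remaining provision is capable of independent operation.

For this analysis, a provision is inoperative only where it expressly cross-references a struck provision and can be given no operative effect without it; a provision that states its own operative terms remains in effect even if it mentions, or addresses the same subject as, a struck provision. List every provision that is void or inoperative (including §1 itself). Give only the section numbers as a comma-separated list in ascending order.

§1 is struck. §2 operates only by reference to §1, so it falls with §1. Although §3 refers to §2, its operative terms do not depend on §2, so it remains in effect. With no severability clause, the stated default rule severs what cannot stand and enforces each remaining provision that can operate on its own. That leaves §3, §4, §5, and §6 in effect.

1, 2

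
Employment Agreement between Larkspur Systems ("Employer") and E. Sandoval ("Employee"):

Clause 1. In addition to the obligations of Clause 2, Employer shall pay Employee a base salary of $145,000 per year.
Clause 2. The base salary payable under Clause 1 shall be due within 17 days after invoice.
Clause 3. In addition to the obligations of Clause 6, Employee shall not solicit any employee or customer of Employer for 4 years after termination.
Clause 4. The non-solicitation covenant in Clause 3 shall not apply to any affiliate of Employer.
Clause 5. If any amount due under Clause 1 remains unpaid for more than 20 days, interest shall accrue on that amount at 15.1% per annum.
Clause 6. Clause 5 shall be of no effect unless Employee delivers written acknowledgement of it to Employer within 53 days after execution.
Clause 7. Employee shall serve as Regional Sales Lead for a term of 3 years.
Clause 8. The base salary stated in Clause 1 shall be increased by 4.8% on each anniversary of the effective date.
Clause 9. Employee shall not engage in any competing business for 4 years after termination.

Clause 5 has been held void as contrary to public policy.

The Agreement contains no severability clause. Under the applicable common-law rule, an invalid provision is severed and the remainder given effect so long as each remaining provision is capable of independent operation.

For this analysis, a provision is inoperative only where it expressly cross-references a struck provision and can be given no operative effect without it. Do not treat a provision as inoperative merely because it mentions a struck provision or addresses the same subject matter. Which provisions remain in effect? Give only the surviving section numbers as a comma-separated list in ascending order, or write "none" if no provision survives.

Clause 5 is struck. Clause 6 operates only by reference to Clause 5, so it falls with Clause 5. Although Clause 3 refers to Clause 6, its operative terms do not depend on Clause 6, so it remains in effect. Under the stated default rule, only provisions that cannot operate independently fall away; the rest are enforced. Clause 1, Clause 2, Clause 3, Clause 4, Clause 7, Clause 8, and Clause 9 remain in effect.

1, 2, 3, 4, 7, 8, 9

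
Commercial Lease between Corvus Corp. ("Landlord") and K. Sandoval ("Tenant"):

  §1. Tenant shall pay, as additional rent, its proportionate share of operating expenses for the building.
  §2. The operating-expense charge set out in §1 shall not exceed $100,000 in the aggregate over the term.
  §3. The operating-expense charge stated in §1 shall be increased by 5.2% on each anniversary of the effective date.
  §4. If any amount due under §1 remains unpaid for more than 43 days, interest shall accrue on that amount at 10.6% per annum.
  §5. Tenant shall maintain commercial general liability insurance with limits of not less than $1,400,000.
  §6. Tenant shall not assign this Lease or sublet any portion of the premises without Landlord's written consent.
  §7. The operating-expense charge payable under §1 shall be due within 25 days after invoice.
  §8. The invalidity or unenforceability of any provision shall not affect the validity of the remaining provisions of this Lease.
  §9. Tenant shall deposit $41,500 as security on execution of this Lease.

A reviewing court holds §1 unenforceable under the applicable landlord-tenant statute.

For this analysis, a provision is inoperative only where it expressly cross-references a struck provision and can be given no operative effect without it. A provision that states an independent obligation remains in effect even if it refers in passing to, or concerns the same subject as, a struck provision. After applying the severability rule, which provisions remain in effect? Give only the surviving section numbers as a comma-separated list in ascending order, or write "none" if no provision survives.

5, 6, 8, 9

§1 is struck. The whole of §2 is the aggregate cap on the operating-expense charge, defined by reference to §1, so §2 cannot stand once §1 is removed. The whole of §3 is the escalation of the operating-expense charge, defined by reference to §1, so §3 cannot stand once §1 is removed. The whole of §4 is the default interest on the operating-expense charge, defined by reference to §1, so §4 cannot stand once §1 is removed. §7 has no operative effect of its own apart from §1 and is therefore inoperative. §8 is a severability clause and preserves every provision that can still be given independent effect. That leaves §5, §6, §8, and §9 in effect.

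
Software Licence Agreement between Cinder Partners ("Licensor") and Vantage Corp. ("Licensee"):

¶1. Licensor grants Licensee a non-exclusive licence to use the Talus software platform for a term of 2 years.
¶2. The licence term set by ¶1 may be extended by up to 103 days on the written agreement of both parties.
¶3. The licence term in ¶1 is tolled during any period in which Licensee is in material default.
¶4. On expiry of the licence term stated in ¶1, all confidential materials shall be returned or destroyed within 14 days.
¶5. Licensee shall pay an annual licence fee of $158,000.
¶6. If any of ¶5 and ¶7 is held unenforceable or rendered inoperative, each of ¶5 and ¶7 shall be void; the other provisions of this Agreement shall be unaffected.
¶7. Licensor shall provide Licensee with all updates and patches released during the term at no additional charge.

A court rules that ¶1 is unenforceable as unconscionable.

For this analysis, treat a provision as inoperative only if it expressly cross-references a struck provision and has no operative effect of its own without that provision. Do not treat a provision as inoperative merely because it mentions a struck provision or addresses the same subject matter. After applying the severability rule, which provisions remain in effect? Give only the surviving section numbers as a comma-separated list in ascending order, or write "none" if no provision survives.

5, 6, 7

¶1 is struck. ¶2 operates only by reference to ¶1, so it falls with ¶1. ¶3 has no operative effect of its own apart from ¶1 and is therefore inoperative. ¶4 operates only by reference to ¶1, so it falls with ¶1. ¶6 ties ¶5 and ¶7 together, but none of those is affected here; the remaining provisions continue in force under ¶6. ¶5, ¶6, and ¶7 remain in effect.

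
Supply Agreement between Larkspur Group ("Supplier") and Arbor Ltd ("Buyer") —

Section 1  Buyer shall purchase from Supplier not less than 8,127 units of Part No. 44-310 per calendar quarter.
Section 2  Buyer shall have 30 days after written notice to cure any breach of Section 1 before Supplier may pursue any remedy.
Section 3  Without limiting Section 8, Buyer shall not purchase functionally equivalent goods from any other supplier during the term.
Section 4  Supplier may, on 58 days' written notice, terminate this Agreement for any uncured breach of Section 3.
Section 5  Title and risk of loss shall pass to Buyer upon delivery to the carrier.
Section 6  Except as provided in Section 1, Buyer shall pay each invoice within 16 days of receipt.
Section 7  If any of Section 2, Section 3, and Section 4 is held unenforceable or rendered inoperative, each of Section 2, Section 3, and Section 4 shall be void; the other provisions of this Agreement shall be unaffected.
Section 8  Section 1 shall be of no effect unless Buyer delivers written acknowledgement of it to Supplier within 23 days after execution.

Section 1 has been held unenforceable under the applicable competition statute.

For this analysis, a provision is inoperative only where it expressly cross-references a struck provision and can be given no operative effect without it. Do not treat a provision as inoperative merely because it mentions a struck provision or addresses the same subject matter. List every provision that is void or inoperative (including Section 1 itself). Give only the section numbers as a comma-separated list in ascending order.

Section 1 is struck. Section 2 has no operative effect of its own apart from Section 1 and is therefore inoperative. The only function of Section 8 is the acknowledgement condition for Section 1, so it cannot stand once Section 1 is removed. Section 6 mentions Section 1 but its own obligation stands independently of Section 1, so Section 6 is not affected. Section 7 declares Section 2, Section 3, and Section 4 mutually dependent; since one of them has fallen, all of them are of no effect. That brings down Section 3 and Section 4 as well. The remainder continues in force under Section 7. That leaves Section 5, Section 6, and Section 7 in effect.

1, 2, 3, 4, 8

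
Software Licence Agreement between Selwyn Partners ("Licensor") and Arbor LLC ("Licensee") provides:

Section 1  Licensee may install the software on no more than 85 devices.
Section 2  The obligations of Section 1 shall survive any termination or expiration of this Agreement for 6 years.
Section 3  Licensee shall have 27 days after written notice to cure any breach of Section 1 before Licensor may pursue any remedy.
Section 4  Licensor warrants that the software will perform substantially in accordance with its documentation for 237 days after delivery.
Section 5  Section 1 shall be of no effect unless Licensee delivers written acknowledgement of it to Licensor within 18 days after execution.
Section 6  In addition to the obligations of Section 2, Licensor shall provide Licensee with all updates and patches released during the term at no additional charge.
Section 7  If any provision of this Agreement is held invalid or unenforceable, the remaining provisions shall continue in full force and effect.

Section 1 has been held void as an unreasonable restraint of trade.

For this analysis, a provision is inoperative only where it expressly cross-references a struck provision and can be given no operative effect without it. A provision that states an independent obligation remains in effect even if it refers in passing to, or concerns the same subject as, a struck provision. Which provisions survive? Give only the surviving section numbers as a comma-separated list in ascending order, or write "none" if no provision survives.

4, 6, 7

Section 1 is struck. Section 2 operates only by reference to Section 1, so it falls with Section 1. The only function of Section 3 is the cure period for breach of Section 1, so it cannot stand once Section 1 is removed. Section 5 has no operative effect of its own apart from Section 1 and is therefore inoperative. Although Section 6 refers to Section 2, its operative terms do not depend on Section 2, so it remains in effect. Under the severability clause in Section 7, the remaining provisions continue in force. The provisions still in force are Section 4, Section 6, and Section 7.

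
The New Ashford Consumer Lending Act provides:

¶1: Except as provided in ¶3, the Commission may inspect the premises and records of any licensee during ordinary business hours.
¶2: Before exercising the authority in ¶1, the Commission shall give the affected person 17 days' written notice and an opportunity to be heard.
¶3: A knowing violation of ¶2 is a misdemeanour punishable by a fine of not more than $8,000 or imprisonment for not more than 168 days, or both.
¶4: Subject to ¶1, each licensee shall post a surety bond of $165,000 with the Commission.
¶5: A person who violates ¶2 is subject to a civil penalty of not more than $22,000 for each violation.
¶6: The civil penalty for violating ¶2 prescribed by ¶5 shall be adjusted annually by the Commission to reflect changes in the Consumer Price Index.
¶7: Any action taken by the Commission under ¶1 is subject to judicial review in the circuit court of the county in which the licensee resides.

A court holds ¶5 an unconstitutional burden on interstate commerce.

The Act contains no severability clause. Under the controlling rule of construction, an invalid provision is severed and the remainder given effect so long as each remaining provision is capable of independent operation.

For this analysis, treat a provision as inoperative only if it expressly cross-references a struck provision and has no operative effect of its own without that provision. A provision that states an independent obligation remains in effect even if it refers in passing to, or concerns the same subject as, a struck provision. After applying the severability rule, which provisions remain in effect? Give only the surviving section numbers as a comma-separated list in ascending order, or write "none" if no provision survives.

¶5 is struck. ¶6 does nothing except set the indexation of the civil penalty for violating ¶2 by reference to ¶5; with ¶5 gone it has no independent effect and is inoperative. With no severability clause, the stated default rule severs what cannot stand and enforces each remaining provision that can operate on its own. ¶1, ¶2, ¶3, ¶4, and ¶7 remain in effect.

1, 2, 3, 4, 7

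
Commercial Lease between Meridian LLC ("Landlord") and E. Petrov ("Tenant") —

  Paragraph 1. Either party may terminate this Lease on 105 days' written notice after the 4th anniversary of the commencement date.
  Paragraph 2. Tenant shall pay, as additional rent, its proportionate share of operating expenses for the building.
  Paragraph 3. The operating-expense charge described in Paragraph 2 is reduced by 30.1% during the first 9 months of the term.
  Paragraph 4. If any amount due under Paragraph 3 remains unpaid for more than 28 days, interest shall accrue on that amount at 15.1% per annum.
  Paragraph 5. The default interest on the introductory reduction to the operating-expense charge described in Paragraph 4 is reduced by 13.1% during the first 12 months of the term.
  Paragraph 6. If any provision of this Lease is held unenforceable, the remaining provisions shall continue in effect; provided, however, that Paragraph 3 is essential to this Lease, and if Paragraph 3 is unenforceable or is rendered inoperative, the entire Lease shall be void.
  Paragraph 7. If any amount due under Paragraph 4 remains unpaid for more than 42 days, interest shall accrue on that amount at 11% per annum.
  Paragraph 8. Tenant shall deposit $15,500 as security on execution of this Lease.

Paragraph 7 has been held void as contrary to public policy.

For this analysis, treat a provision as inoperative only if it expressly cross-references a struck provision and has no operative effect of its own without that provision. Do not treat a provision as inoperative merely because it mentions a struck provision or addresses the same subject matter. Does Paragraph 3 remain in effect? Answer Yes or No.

Paragraph 7 is struck. Nothing else in the Lease is defined by reference to Paragraph 7. Paragraph 6 makes Paragraph 3 an essential term, but Paragraph 3 is unaffected, so the severability proviso in Paragraph 6 preserves the remaining provisions. Paragraph 1, Paragraph 2, Paragraph 3, Paragraph 4, Paragraph 5, Paragraph 6, and Paragraph 8 remain in effect. Paragraph 3 is among the surviving provisions, so the answer is yes.

Yes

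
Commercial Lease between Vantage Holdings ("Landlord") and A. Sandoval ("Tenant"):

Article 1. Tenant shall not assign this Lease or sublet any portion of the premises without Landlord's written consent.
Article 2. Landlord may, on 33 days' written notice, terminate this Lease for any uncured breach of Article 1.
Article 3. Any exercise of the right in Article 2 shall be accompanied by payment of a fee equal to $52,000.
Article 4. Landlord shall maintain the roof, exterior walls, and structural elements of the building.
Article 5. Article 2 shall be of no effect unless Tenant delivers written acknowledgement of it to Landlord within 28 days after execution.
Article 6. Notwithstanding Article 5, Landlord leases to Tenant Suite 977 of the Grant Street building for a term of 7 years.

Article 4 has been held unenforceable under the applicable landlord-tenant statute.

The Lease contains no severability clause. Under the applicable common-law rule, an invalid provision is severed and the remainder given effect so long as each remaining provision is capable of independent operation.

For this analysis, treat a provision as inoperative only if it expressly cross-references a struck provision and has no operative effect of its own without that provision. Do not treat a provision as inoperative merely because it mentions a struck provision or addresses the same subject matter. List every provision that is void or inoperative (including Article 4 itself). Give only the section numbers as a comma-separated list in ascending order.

4

Article 4 is struck. No other provision's operative terms depend on Article 4. With no severability clause, the stated default rule severs what cannot stand and enforces each remaining provision that can operate on its own. Article 1, Article 2, Article 3, Article 5, and Article 6 remain in effect.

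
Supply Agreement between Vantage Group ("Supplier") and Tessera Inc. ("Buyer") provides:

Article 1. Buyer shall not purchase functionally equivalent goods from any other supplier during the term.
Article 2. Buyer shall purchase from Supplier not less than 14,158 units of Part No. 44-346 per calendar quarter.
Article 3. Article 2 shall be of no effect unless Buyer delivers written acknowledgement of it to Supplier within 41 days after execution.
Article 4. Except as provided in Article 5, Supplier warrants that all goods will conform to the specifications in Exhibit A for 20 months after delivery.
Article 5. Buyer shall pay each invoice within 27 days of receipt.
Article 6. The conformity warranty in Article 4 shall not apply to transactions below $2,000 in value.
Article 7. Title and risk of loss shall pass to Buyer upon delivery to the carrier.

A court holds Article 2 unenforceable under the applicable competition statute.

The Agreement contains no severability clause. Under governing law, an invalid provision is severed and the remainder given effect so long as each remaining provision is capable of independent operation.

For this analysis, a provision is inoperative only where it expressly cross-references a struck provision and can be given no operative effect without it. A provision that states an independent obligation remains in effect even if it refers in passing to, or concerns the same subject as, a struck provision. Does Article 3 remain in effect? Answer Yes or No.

No

Article 2 is struck. Article 3 has no operative effect of its own apart from Article 2 and is therefore inoperative. With no severability clause, the stated default rule severs what cannot stand and enforces each remaining provision that can operate on its own. Article 1, Article 4, Article 5, Article 6, and Article 7 remain in effect. Article 3 is among the inoperative provisions, so the answer is no.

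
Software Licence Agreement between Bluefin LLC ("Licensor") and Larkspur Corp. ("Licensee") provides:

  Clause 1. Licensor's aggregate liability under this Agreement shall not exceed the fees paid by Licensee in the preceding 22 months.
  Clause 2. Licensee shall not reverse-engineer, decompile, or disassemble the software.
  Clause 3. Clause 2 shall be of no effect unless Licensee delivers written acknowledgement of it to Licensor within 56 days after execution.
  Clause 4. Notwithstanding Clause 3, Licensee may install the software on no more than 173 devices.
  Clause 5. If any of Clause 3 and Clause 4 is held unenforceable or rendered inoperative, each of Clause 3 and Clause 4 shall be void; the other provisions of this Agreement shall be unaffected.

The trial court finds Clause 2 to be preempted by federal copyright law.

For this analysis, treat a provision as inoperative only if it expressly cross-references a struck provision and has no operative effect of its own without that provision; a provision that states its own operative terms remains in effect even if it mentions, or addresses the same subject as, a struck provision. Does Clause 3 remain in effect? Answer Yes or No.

No

Clause 2 is struck. Clause 3 operates only by reference to Clause 2, so it falls with Clause 2. Clause 5 declares Clause 3 and Clause 4 mutually dependent; since one of them has fallen, all of them are of no effect. That brings down Clause 4 as well. The remainder continues in force under Clause 5. Clause 1 and Clause 5 remain in effect. Clause 3 is among the inoperative provisions, so the answer is no.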